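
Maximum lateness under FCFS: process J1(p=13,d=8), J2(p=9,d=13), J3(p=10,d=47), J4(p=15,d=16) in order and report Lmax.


Lateness per job (L = C - d):
  J1: C=13, d=8, L=5
  J2: C=22, d=13, L=9
  J3: C=32, d=47, L=-15
  J4: C=47, d=16, L=31
Lmax = max(5, 9, -15, 31)
= 31


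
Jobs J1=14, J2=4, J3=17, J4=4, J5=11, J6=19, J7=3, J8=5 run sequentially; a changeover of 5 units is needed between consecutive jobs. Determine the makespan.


Makespan = Σ processing + (n-1) × setup
= (14 + 4 + 17 + 4 + 11 + 19 + 3 + 5) + (8-1)×5
= 77 + 35
= 112 time units


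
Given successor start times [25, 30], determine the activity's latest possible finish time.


LF = min of all successor start times
Successors start at: [25, 30]
LF = min(25, 30)
= 25


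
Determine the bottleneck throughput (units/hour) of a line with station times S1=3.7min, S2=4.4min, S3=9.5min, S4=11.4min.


Bottleneck = longest station time
Station times: [3.7, 4.4, 9.5, 11.4]
Max = 11.4 min
Rate = 60 / 11.4
= 5.26 units/hour (bottleneck: 11.4min)


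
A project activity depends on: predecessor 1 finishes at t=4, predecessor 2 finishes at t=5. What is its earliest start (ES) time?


ES = max of all predecessor completion times
Predecessors: [4, 5]
ES = max(4, 5)
= 5


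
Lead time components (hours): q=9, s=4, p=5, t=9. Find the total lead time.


Lead time = queue + setup + processing + transit
= 9 + 4 + 5 + 9
= 27 hours


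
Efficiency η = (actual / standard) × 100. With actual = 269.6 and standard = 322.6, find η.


Efficiency = (actual / standard) × 100
= (269.6 / 322.6) × 100
= 83.6%


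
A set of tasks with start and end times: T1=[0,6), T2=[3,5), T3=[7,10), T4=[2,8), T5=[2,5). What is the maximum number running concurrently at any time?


Check each time point for overlaps:
  t=3: 4 tasks active (T1, T2, T4, T5)
Max concurrent = 4


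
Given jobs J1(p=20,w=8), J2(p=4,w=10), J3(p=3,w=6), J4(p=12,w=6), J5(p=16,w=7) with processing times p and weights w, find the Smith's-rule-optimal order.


WSPT (Smith's rule): sort by p/w ascending
  J2: p/w = 4/10 = 0.400
  J3: p/w = 3/6 = 0.500
  J4: p/w = 12/6 = 2.000
  J5: p/w = 16/7 = 2.286
  J1: p/w = 20/8 = 2.500
Order: J2 → J3 → J4 → J5 → J1


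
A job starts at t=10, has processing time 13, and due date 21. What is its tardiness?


Completion = start + processing = 10 + 13 = 23
Tardiness = max(0, C - d) = max(0, 23 - 21)
= max(0, 2)
= 2


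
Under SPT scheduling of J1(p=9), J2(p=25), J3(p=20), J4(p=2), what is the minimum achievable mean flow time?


SPT order: J4 → J1 → J3 → J2
Completion times:
  J4: C=2
  J1: C=11
  J3: C=31
  J2: C=56
Sum = 100, n = 4
Mean flow = 100/4
= 25.00


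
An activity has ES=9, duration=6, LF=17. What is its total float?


EF = ES + duration = 9 + 6 = 15
LS = LF - duration = 17 - 6 = 11
Total Float = LF - EF = 17 - 15
(or LS - ES = 11 - 9)
= 2


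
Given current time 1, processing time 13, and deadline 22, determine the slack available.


Slack = due - current_time - processing
= 22 - 1 - 13
= 8


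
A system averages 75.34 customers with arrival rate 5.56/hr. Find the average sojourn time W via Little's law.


Little's law: L = λW → W = L / λ
= 75.34 / 5.56
= 13.55 hours


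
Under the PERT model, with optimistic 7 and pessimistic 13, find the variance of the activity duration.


σ² = ((p - o) / 6)² = (p - o)² / 36
= (13 - 7)² / 36
= 6² / 36
= 36 / 36
= 1.0000


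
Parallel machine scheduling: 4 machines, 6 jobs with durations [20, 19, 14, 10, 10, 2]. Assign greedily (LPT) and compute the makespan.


Jobs (LPT sorted): [20, 19, 14, 10, 10, 2]
Machines: 4
  J=20 → Machine 1 (load: 0+20=20)
  J=19 → Machine 2 (load: 0+19=19)
  J=14 → Machine 3 (load: 0+14=14)
  J=10 → Machine 4 (load: 0+10=10)
  J=10 → Machine 4 (load: 10+10=20)
  J=2 → Machine 3 (load: 14+2=16)
Machine loads: [20, 19, 16, 20]
Makespan = max = 20 time units


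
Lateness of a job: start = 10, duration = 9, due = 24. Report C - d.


Completion = 10 + 9 = 19
Lateness = C - d = 19 - 24
= -5


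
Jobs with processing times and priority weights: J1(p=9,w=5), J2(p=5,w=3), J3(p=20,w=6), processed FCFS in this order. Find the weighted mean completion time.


Completion times:
  J1: C=9, w×C=5×9=45
  J2: C=14, w×C=3×14=42
  J3: C=34, w×C=6×34=204
Sum w×C = 291
Sum w = 14
Weighted avg = 291/14
= 20.79


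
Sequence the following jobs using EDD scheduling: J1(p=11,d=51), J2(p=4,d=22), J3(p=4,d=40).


EDD: sort by earliest due date
  J2: d=22, p=4
  J3: d=40, p=4
  J1: d=51, p=11
Order: J2 → J3 → J1


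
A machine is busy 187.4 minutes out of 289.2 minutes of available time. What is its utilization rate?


Utilization = busy / total × 100
= 187.4 / 289.2 × 100
= 64.8%


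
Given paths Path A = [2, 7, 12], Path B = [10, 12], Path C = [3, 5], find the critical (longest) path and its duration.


Path A: 2 + 7 + 12 = 21
Path B: 10 + 12 = 22
Path C: 3 + 5 = 8
Critical path = longest = max(21, 22, 8)
= 22 (Path B)


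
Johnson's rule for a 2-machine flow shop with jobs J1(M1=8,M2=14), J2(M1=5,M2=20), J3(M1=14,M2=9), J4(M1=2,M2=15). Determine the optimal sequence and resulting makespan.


Johnson's rule:
Group 1 (M1≤M2, sort by M1): ['J4', 'J2', 'J1']
Group 2 (M1>M2, sort desc M2): ['J3']
Sequence: J4 → J2 → J1 → J3
Makespan calculation:
  J4: M1 done=2, M2 done=17
  J2: M1 done=7, M2 done=37
  J1: M1 done=15, M2 done=51
  J3: M1 done=29, M2 done=60
= Sequence: J4 → J2 → J1 → J3, Makespan: 60


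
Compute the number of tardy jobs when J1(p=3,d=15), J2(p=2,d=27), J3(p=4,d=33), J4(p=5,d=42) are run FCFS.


Completion vs due date:
  J1: C=3, d=15 → on time
  J2: C=5, d=27 → on time
  J3: C=9, d=33 → on time
  J4: C=14, d=42 → on time
Tardy jobs: none
Count = 0


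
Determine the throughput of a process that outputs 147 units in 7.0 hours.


Throughput = units / time
= 147 / 7.0
= 21.0 units/hour


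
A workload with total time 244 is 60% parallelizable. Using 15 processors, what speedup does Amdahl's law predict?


Amdahl's law: T_p = T × ((1-p) + p/N)
= 244 × ((1-0.6) + 0.6/15)
= 244 × (0.40 + 0.0400)
= 244 × 0.4400
= 107.36
Speedup = 244/107.36
= 2.27×


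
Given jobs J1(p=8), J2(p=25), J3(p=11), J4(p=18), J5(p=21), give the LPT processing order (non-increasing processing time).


LPT: sort by longest processing time first
  J2: p=25
  J5: p=21
  J4: p=18
  J3: p=11
  J1: p=8
Order: J2 → J5 → J4 → J3 → J1


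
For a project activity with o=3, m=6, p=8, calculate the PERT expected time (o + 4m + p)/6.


te = (o + 4m + p) / 6
= (3 + 4×6 + 8) / 6
= (3 + 24 + 8) / 6
= 35 / 6
= 5.83


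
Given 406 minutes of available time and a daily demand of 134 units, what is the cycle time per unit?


Cycle time = available time / demand
= 406 / 134
= 3.03 min/unit


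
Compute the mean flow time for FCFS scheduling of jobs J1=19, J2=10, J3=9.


Completion times:
  J1: completes at 19
  J2: completes at 29
  J3: completes at 38
Sum = 86
Average = 86/3
= 28.67


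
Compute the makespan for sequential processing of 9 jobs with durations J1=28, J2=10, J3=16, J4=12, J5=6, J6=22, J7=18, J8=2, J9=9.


Sequential makespan: sum all processing times
= 28 + 10 + 16 + 12 + 6 + 22 + 18 + 2 + 9
= 123 time units


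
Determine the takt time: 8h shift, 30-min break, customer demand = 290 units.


Available = 8×60 - 30 = 450 min
Takt time = 450 / 290
= 1.55 min/unit


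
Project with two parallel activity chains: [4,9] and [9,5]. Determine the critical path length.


Path A: 4 + 9 = 13
Path B: 9 + 5 = 14
Critical path = longest = max(13, 14)
= 14 (Path B)


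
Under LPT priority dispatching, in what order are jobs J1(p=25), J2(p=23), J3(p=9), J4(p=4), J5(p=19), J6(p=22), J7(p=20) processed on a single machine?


LPT: sort by longest processing time first
  J1: p=25
  J2: p=23
  J6: p=22
  J7: p=20
  J5: p=19
  J3: p=9
  J4: p=4
Order: J1 → J2 → J6 → J7 → J5 → J3 → J4


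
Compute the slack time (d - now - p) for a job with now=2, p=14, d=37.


Slack = due - current_time - processing
= 37 - 2 - 14
= 21


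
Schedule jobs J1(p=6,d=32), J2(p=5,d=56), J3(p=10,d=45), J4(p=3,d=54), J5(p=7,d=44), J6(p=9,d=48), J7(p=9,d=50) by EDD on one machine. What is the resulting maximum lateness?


EDD order: J1 → J5 → J3 → J6 → J7 → J4 → J2
Completion and lateness:
  J1: C=6, d=32, L=6-32=-26
  J5: C=13, d=44, L=13-44=-31
  J3: C=23, d=45, L=23-45=-22
  J6: C=32, d=48, L=32-48=-16
  J7: C=41, d=50, L=41-50=-9
  J4: C=44, d=54, L=44-54=-10
  J2: C=49, d=56, L=49-56=-7
Lmax = max(-26, -31, -22, -16, -9, -10, -7)
= -7


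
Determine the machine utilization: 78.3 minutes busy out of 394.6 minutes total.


Utilization = busy / total × 100
= 78.3 / 394.6 × 100
= 19.8%


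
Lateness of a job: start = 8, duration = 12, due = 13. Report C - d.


Completion = 8 + 12 = 20
Lateness = C - d = 20 - 13
= 7


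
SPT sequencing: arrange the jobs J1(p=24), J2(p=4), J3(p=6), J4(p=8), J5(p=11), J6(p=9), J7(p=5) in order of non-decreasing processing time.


SPT: sort by shortest processing time
  J2: p=4
  J7: p=5
  J3: p=6
  J4: p=8
  J6: p=9
  J5: p=11
  J1: p=24
Order: J2 → J7 → J3 → J4 → J6 → J5 → J1


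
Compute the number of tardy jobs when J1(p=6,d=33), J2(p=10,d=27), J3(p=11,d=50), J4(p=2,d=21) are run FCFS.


Completion vs due date:
  J1: C=6, d=33 → on time
  J2: C=16, d=27 → on time
  J3: C=27, d=50 → on time
  J4: C=29, d=21 → TARDY
Tardy jobs: J4
Count = 1


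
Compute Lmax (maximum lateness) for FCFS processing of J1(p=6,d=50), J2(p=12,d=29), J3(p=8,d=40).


Lateness per job (L = C - d):
  J1: C=6, d=50, L=-44
  J2: C=18, d=29, L=-11
  J3: C=26, d=40, L=-14
Lmax = max(-44, -11, -14)
= -11


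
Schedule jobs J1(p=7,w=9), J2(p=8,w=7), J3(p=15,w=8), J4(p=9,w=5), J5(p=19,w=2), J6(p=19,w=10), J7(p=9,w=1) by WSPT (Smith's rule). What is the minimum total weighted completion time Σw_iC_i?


WSPT order (by p/w): J1 → J2 → J4 → J3 → J6 → J7 → J5
  J1: C=7, w·C=9×7=63
  J2: C=15, w·C=7×15=105
  J4: C=24, w·C=5×24=120
  J3: C=39, w·C=8×39=312
  J6: C=58, w·C=10×58=580
  J7: C=67, w·C=1×67=67
  J5: C=86, w·C=2×86=172
Σ w·C = 1419
= 1419


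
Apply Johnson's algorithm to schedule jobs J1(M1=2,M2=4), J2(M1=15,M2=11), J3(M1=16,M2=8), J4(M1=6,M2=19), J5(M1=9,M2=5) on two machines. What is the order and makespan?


Johnson's rule:
Group 1 (M1≤M2, sort by M1): ['J1', 'J4']
Group 2 (M1>M2, sort desc M2): ['J2', 'J3', 'J5']
Sequence: J1 → J4 → J2 → J3 → J5
Makespan calculation:
  J1: M1 done=2, M2 done=6
  J4: M1 done=8, M2 done=27
  J2: M1 done=23, M2 done=38
  J3: M1 done=39, M2 done=47
  J5: M1 done=48, M2 done=53
= Sequence: J1 → J4 → J2 → J3 → J5, Makespan: 53


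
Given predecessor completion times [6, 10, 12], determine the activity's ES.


ES = max of all predecessor completion times
Predecessors: [6, 10, 12]
ES = max(6, 10, 12)
= 12


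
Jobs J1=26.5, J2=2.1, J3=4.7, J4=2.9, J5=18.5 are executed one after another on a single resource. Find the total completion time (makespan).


Sequential makespan: sum all processing times
= 26.5 + 2.1 + 4.7 + 2.9 + 18.5
= 54.7 time units


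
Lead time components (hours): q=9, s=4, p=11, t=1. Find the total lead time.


Lead time = queue + setup + processing + transit
= 9 + 4 + 11 + 1
= 25 hours


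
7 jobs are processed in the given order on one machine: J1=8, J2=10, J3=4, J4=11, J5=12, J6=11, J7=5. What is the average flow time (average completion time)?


Completion times:
  J1: completes at 8
  J2: completes at 18
  J3: completes at 22
  J4: completes at 33
  J5: completes at 45
  J6: completes at 56
  J7: completes at 61
Sum = 243
Average = 243/7
= 34.71


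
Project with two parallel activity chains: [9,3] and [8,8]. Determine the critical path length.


Path A: 9 + 3 = 12
Path B: 8 + 8 = 16
Critical path = longest = max(12, 16)
= 16 (Path B)


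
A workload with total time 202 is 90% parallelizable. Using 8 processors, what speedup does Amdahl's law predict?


Amdahl's law: T_p = T × ((1-p) + p/N)
= 202 × ((1-0.9) + 0.9/8)
= 202 × (0.10 + 0.1125)
= 202 × 0.2125
= 42.92
Speedup = 202/42.92
= 4.71×


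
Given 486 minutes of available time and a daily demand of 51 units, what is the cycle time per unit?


Cycle time = available time / demand
= 486 / 51
= 9.53 min/unit


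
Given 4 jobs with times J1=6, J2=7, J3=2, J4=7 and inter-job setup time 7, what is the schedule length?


Makespan = Σ processing + (n-1) × setup
= (6 + 7 + 2 + 7) + (4-1)×7
= 22 + 21
= 43 time units


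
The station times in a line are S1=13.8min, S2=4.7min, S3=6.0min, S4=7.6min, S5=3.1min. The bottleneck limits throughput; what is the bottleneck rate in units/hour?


Bottleneck = longest station time
Station times: [13.8, 4.7, 6.0, 7.6, 3.1]
Max = 13.8 min
Rate = 60 / 13.8
= 4.35 units/hour (bottleneck: 13.8min)


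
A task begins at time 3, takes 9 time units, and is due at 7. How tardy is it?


Completion = start + processing = 3 + 9 = 12
Tardiness = max(0, C - d) = max(0, 12 - 7)
= max(0, 5)
= 5


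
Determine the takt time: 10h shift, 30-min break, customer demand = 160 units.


Available = 10×60 - 30 = 570 min
Takt time = 570 / 160
= 3.56 min/unit


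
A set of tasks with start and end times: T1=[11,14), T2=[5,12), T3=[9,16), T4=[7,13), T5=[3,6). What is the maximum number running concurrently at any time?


Check each time point for overlaps:
  t=11: 4 tasks active (T1, T2, T3, T4)
Max concurrent = 4


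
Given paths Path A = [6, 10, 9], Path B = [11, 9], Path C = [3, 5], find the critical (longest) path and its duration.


Path A: 6 + 10 + 9 = 25
Path B: 11 + 9 = 20
Path C: 3 + 5 = 8
Critical path = longest = max(25, 20, 8)
= 25 (Path A)


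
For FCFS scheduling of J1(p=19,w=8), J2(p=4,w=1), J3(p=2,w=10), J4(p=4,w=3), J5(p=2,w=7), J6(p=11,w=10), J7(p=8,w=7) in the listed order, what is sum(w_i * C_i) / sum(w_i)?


Completion times:
  J1: C=19, w×C=8×19=152
  J2: C=23, w×C=1×23=23
  J3: C=25, w×C=10×25=250
  J4: C=29, w×C=3×29=87
  J5: C=31, w×C=7×31=217
  J6: C=42, w×C=10×42=420
  J7: C=50, w×C=7×50=350
Sum w×C = 1499
Sum w = 46
Weighted avg = 1499/46
= 32.59


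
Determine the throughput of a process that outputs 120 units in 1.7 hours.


Throughput = units / time
= 120 / 1.7
= 70.6 units/hour


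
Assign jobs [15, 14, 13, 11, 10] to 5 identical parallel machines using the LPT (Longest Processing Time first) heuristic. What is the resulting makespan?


Jobs (LPT sorted): [15, 14, 13, 11, 10]
Machines: 5
  J=15 → Machine 1 (load: 0+15=15)
  J=14 → Machine 2 (load: 0+14=14)
  J=13 → Machine 3 (load: 0+13=13)
  J=11 → Machine 4 (load: 0+11=11)
  J=10 → Machine 5 (load: 0+10=10)
Machine loads: [15, 14, 13, 11, 10]
Makespan = max = 15 time units


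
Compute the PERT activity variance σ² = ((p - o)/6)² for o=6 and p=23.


σ² = ((p - o) / 6)² = (p - o)² / 36
= (23 - 6)² / 36
= 17² / 36
= 289 / 36
= 8.0278


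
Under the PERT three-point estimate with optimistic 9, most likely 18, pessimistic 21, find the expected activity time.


te = (o + 4m + p) / 6
= (9 + 4×18 + 21) / 6
= (9 + 72 + 21) / 6
= 102 / 6
= 17.00


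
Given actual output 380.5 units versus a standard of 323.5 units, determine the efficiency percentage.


Efficiency = (actual / standard) × 100
= (380.5 / 323.5) × 100
= 117.6%


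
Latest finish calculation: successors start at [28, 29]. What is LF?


LF = min of all successor start times
Successors start at: [28, 29]
LF = min(28, 29)
= 28


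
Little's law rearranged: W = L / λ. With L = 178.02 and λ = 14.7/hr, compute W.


Little's law: L = λW → W = L / λ
= 178.02 / 14.7
= 12.11 hours


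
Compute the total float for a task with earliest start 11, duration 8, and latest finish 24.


EF = ES + duration = 11 + 8 = 19
LS = LF - duration = 24 - 8 = 16
Total Float = LF - EF = 24 - 19
(or LS - ES = 16 - 11)
= 5


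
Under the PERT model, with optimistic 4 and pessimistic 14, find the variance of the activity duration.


σ² = ((p - o) / 6)² = (p - o)² / 36
= (14 - 4)² / 36
= 10² / 36
= 100 / 36
= 2.7778


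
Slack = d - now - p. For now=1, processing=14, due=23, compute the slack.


Slack = due - current_time - processing
= 23 - 1 - 14
= 8


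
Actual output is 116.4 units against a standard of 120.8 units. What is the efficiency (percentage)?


Efficiency = (actual / standard) × 100
= (116.4 / 120.8) × 100
= 96.4%


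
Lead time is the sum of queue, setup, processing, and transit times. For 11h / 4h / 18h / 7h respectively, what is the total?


Lead time = queue + setup + processing + transit
= 11 + 4 + 18 + 7
= 40 hours


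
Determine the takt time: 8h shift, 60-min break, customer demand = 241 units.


Available = 8×60 - 60 = 420 min
Takt time = 420 / 241
= 1.74 min/unit


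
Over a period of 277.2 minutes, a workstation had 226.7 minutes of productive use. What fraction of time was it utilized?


Utilization = busy / total × 100
= 226.7 / 277.2 × 100
= 81.8%


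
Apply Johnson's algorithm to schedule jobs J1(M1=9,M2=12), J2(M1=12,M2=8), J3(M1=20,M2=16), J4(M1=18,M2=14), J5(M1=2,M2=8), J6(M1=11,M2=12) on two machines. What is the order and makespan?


Johnson's rule:
Group 1 (M1≤M2, sort by M1): ['J5', 'J1', 'J6']
Group 2 (M1>M2, sort desc M2): ['J3', 'J4', 'J2']
Sequence: J5 → J1 → J6 → J3 → J4 → J2
Makespan calculation:
  J5: M1 done=2, M2 done=10
  J1: M1 done=11, M2 done=23
  J6: M1 done=22, M2 done=35
  J3: M1 done=42, M2 done=58
  J4: M1 done=60, M2 done=74
  J2: M1 done=72, M2 done=82
= Sequence: J5 → J1 → J6 → J3 → J4 → J2, Makespan: 82


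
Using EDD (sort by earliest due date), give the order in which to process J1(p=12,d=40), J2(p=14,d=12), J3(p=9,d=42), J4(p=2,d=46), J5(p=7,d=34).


EDD: sort by earliest due date
  J2: d=12, p=14
  J5: d=34, p=7
  J1: d=40, p=12
  J3: d=42, p=9
  J4: d=46, p=2
Order: J2 → J5 → J1 → J3 → J4


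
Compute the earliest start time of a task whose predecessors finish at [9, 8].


ES = max of all predecessor completion times
Predecessors: [9, 8]
ES = max(9, 8)
= 9


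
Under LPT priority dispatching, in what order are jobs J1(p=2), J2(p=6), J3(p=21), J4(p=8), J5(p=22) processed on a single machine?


LPT: sort by longest processing time first
  J5: p=22
  J3: p=21
  J4: p=8
  J2: p=6
  J1: p=2
Order: J5 → J3 → J4 → J2 → J1


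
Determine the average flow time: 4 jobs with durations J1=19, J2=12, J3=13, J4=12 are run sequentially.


Completion times:
  J1: completes at 19
  J2: completes at 31
  J3: completes at 44
  J4: completes at 56
Sum = 150
Average = 150/4
= 37.50


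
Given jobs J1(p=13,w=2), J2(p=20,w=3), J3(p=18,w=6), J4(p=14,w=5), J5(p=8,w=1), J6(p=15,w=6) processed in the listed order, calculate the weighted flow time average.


Completion times:
  J1: C=13, w×C=2×13=26
  J2: C=33, w×C=3×33=99
  J3: C=51, w×C=6×51=306
  J4: C=65, w×C=5×65=325
  J5: C=73, w×C=1×73=73
  J6: C=88, w×C=6×88=528
Sum w×C = 1357
Sum w = 23
Weighted avg = 1357/23
= 59.00


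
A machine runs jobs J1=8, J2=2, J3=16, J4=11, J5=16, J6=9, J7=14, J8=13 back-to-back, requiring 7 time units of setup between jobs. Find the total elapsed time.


Makespan = Σ processing + (n-1) × setup
= (8 + 2 + 16 + 11 + 16 + 9 + 14 + 13) + (8-1)×7
= 89 + 49
= 138 time units


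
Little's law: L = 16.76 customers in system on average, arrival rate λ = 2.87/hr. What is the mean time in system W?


Little's law: L = λW → W = L / λ
= 16.76 / 2.87
= 5.84 hours


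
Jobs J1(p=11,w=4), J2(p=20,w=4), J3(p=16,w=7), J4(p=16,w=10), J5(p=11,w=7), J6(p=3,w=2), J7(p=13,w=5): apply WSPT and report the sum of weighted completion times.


WSPT order (by p/w): J6 → J5 → J4 → J3 → J7 → J1 → J2
  J6: C=3, w·C=2×3=6
  J5: C=14, w·C=7×14=98
  J4: C=30, w·C=10×30=300
  J3: C=46, w·C=7×46=322
  J7: C=59, w·C=5×59=295
  J1: C=70, w·C=4×70=280
  J2: C=90, w·C=4×90=360
Σ w·C = 1661
= 1661


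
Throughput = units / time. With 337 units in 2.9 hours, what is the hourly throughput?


Throughput = units / time
= 337 / 2.9
= 116.2 units/hour


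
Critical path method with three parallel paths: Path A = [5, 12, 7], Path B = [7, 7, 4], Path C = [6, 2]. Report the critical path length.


Path A: 5 + 12 + 7 = 24
Path B: 7 + 7 + 4 = 18
Path C: 6 + 2 = 8
Critical path = longest = max(24, 18, 8)
= 24 (Path A)


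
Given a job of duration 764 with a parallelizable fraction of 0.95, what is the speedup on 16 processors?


Amdahl's law: T_p = T × ((1-p) + p/N)
= 764 × ((1-0.95) + 0.95/16)
= 764 × (0.05 + 0.0594)
= 764 × 0.1094
= 83.56
Speedup = 764/83.56
= 9.14×


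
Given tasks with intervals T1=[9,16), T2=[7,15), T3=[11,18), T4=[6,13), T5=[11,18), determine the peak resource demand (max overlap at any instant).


Check each time point for overlaps:
  t=11: 5 tasks active (T1, T2, T3, T4, T5)
Max concurrent = 5


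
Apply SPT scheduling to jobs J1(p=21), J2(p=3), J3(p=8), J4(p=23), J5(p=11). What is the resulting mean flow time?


SPT order: J2 → J3 → J5 → J1 → J4
Completion times:
  J2: C=3
  J3: C=11
  J5: C=22
  J1: C=43
  J4: C=66
Sum = 145, n = 5
Mean flow = 145/5
= 29.00


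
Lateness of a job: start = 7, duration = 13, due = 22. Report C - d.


Completion = 7 + 13 = 20
Lateness = C - d = 20 - 22
= -2


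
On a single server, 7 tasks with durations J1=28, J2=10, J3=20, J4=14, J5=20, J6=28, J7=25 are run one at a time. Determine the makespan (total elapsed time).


Sequential makespan: sum all processing times
= 28 + 10 + 20 + 14 + 20 + 28 + 25
= 145 time units


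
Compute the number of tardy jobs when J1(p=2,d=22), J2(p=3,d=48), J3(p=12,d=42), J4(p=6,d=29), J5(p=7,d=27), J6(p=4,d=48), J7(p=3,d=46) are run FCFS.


Completion vs due date:
  J1: C=2, d=22 → on time
  J2: C=5, d=48 → on time
  J3: C=17, d=42 → on time
  J4: C=23, d=29 → on time
  J5: C=30, d=27 → TARDY
  J6: C=34, d=48 → on time
  J7: C=37, d=46 → on time
Tardy jobs: J5
Count = 1


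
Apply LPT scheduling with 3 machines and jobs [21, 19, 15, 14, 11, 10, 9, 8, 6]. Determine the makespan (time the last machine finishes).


Jobs (LPT sorted): [21, 19, 15, 14, 11, 10, 9, 8, 6]
Machines: 3
  J=21 → Machine 1 (load: 0+21=21)
  J=19 → Machine 2 (load: 0+19=19)
  J=15 → Machine 3 (load: 0+15=15)
  J=14 → Machine 3 (load: 15+14=29)
  J=11 → Machine 2 (load: 19+11=30)
  J=10 → Machine 1 (load: 21+10=31)
  J=9 → Machine 3 (load: 29+9=38)
  J=8 → Machine 2 (load: 30+8=38)
  J=6 → Machine 1 (load: 31+6=37)
Machine loads: [37, 38, 38]
Makespan = max = 38 time units


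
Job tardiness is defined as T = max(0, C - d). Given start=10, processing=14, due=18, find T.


Completion = start + processing = 10 + 14 = 24
Tardiness = max(0, C - d) = max(0, 24 - 18)
= max(0, 6)
= 6


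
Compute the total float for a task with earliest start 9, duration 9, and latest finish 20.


EF = ES + duration = 9 + 9 = 18
LS = LF - duration = 20 - 9 = 11
Total Float = LF - EF = 20 - 18
(or LS - ES = 11 - 9)
= 2


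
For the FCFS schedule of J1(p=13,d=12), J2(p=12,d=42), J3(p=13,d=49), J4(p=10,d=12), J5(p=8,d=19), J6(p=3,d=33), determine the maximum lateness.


Lateness per job (L = C - d):
  J1: C=13, d=12, L=1
  J2: C=25, d=42, L=-17
  J3: C=38, d=49, L=-11
  J4: C=48, d=12, L=36
  J5: C=56, d=19, L=37
  J6: C=59, d=33, L=26
Lmax = max(1, -17, -11, 36, 37, 26)
= 37


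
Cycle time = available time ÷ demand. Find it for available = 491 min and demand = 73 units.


Cycle time = available time / demand
= 491 / 73
= 6.73 min/unit


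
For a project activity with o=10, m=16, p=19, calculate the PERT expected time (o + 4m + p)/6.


te = (o + 4m + p) / 6
= (10 + 4×16 + 19) / 6
= (10 + 64 + 19) / 6
= 93 / 6
= 15.50


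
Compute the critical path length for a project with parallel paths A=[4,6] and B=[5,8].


Path A: 4 + 6 = 10
Path B: 5 + 8 = 13
Critical path = longest = max(10, 13)
= 13 (Path B)


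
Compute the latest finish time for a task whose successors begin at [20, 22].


LF = min of all successor start times
Successors start at: [20, 22]
LF = min(20, 22)
= 20


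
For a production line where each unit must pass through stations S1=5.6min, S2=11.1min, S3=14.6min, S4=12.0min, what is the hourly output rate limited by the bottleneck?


Bottleneck = longest station time
Station times: [5.6, 11.1, 14.6, 12.0]
Max = 14.6 min
Rate = 60 / 14.6
= 4.11 units/hour (bottleneck: 14.6min)


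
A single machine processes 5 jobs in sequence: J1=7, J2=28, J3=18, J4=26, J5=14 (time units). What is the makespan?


Sequential makespan: sum all processing times
= 7 + 28 + 18 + 26 + 14
= 93 time units


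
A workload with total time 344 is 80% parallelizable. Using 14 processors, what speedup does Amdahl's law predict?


Amdahl's law: T_p = T × ((1-p) + p/N)
= 344 × ((1-0.8) + 0.8/14)
= 344 × (0.20 + 0.0571)
= 344 × 0.2571
= 88.46
Speedup = 344/88.46
= 3.89×


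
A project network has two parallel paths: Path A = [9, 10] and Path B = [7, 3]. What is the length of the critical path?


Path A: 9 + 10 = 19
Path B: 7 + 3 = 10
Critical path = longest = max(19, 10)
= 19 (Path A)


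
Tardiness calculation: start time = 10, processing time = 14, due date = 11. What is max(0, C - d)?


Completion = start + processing = 10 + 14 = 24
Tardiness = max(0, C - d) = max(0, 24 - 11)
= max(0, 13)
= 13


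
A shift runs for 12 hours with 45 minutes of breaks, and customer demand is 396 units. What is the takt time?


Available = 12×60 - 45 = 675 min
Takt time = 675 / 396
= 1.70 min/unit


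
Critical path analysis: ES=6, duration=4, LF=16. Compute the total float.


EF = ES + duration = 6 + 4 = 10
LS = LF - duration = 16 - 4 = 12
Total Float = LF - EF = 16 - 10
(or LS - ES = 12 - 6)
= 6


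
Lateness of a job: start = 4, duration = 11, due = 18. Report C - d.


Completion = 4 + 11 = 15
Lateness = C - d = 15 - 18
= -3


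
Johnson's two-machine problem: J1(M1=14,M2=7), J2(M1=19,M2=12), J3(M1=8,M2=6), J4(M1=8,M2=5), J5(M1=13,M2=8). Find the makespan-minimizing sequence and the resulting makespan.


Johnson's rule:
Group 1 (M1≤M2, sort by M1): []
Group 2 (M1>M2, sort desc M2): ['J2', 'J5', 'J1', 'J3', 'J4']
Sequence: J2 → J5 → J1 → J3 → J4
Makespan calculation:
  J2: M1 done=19, M2 done=31
  J5: M1 done=32, M2 done=40
  J1: M1 done=46, M2 done=53
  J3: M1 done=54, M2 done=60
  J4: M1 done=62, M2 done=67
= Sequence: J2 → J5 → J1 → J3 → J4, Makespan: 67


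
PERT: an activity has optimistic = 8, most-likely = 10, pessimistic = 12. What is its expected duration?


te = (o + 4m + p) / 6
= (8 + 4×10 + 12) / 6
= (8 + 40 + 12) / 6
= 60 / 6
= 10.00


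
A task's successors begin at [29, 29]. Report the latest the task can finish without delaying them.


LF = min of all successor start times
Successors start at: [29, 29]
LF = min(29, 29)
= 29


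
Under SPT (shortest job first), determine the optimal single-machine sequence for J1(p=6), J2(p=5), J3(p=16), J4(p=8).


SPT: sort by shortest processing time
  J2: p=5
  J1: p=6
  J4: p=8
  J3: p=16
Order: J2 → J1 → J4 → J3


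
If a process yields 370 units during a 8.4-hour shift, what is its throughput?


Throughput = units / time
= 370 / 8.4
= 44.0 units/hour


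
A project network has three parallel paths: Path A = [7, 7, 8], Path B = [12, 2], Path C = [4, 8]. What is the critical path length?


Path A: 7 + 7 + 8 = 22
Path B: 12 + 2 = 14
Path C: 4 + 8 = 12
Critical path = longest = max(22, 14, 12)
= 22 (Path A)


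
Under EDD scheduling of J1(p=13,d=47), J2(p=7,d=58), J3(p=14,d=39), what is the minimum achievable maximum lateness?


EDD order: J3 → J1 → J2
Completion and lateness:
  J3: C=14, d=39, L=14-39=-25
  J1: C=27, d=47, L=27-47=-20
  J2: C=34, d=58, L=34-58=-24
Lmax = max(-25, -20, -24)
= -20


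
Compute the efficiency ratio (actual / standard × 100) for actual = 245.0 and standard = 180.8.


Efficiency = (actual / standard) × 100
= (245.0 / 180.8) × 100
= 135.5%


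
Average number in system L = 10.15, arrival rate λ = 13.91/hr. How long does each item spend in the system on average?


Little's law: L = λW → W = L / λ
= 10.15 / 13.91
= 0.73 hours


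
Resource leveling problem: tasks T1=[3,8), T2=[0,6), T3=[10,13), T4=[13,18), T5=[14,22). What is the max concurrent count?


Check each time point for overlaps:
  t=3: 2 tasks active (T1, T2)
Max concurrent = 2


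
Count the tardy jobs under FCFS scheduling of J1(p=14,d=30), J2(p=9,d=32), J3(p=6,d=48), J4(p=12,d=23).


Completion vs due date:
  J1: C=14, d=30 → on time
  J2: C=23, d=32 → on time
  J3: C=29, d=48 → on time
  J4: C=41, d=23 → TARDY
Tardy jobs: J4
Count = 1


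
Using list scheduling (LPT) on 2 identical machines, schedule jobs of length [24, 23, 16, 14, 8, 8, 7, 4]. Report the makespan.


Jobs (LPT sorted): [24, 23, 16, 14, 8, 8, 7, 4]
Machines: 2
  J=24 → Machine 1 (load: 0+24=24)
  J=23 → Machine 2 (load: 0+23=23)
  J=16 → Machine 2 (load: 23+16=39)
  J=14 → Machine 1 (load: 24+14=38)
  J=8 → Machine 1 (load: 38+8=46)
  J=8 → Machine 2 (load: 39+8=47)
  J=7 → Machine 1 (load: 46+7=53)
  J=4 → Machine 2 (load: 47+4=51)
Machine loads: [53, 51]
Makespan = max = 53 time units


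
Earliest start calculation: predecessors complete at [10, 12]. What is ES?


ES = max of all predecessor completion times
Predecessors: [10, 12]
ES = max(10, 12)
= 12


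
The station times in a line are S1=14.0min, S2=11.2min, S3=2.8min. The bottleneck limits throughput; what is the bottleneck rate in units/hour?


Bottleneck = longest station time
Station times: [14.0, 11.2, 2.8]
Max = 14.0 min
Rate = 60 / 14.0
= 4.29 units/hour (bottleneck: 14.0min)


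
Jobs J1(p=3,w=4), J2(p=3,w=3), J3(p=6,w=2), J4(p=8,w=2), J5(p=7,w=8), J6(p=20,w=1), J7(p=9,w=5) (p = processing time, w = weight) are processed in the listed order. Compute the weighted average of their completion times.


Completion times:
  J1: C=3, w×C=4×3=12
  J2: C=6, w×C=3×6=18
  J3: C=12, w×C=2×12=24
  J4: C=20, w×C=2×20=40
  J5: C=27, w×C=8×27=216
  J6: C=47, w×C=1×47=47
  J7: C=56, w×C=5×56=280
Sum w×C = 637
Sum w = 25
Weighted avg = 637/25
= 25.48


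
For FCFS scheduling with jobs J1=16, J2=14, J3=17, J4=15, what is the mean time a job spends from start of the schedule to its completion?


Completion times:
  J1: completes at 16
  J2: completes at 30
  J3: completes at 47
  J4: completes at 62
Sum = 155
Average = 155/4
= 38.75


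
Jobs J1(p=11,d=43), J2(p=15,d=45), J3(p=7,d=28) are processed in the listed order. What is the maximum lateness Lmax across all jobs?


Lateness per job (L = C - d):
  J1: C=11, d=43, L=-32
  J2: C=26, d=45, L=-19
  J3: C=33, d=28, L=5
Lmax = max(-32, -19, 5)
= 5


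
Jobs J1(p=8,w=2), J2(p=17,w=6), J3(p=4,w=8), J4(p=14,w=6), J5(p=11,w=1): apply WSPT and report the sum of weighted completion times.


WSPT order (by p/w): J3 → J4 → J2 → J1 → J5
  J3: C=4, w·C=8×4=32
  J4: C=18, w·C=6×18=108
  J2: C=35, w·C=6×35=210
  J1: C=43, w·C=2×43=86
  J5: C=54, w·C=1×54=54
Σ w·C = 490
= 490


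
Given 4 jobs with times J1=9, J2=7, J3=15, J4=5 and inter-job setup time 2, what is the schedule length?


Makespan = Σ processing + (n-1) × setup
= (9 + 7 + 15 + 5) + (4-1)×2
= 36 + 6
= 42 time units


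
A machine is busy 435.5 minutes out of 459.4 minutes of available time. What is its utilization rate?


Utilization = busy / total × 100
= 435.5 / 459.4 × 100
= 94.8%


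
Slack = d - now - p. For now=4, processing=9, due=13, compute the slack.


Slack = due - current_time - processing
= 13 - 4 - 9
= 0


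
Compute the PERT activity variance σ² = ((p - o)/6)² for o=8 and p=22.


σ² = ((p - o) / 6)² = (p - o)² / 36
= (22 - 8)² / 36
= 14² / 36
= 196 / 36
= 5.4444


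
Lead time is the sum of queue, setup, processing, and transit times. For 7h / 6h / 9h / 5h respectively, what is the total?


Lead time = queue + setup + processing + transit
= 7 + 6 + 9 + 5
= 27 hours


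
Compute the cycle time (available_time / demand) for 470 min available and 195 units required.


Cycle time = available time / demand
= 470 / 195
= 2.41 min/unit


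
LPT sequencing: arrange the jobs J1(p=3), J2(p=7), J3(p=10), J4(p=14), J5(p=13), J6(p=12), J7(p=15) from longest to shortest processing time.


LPT: sort by longest processing time first
  J7: p=15
  J4: p=14
  J5: p=13
  J6: p=12
  J3: p=10
  J2: p=7
  J1: p=3
Order: J7 → J4 → J5 → J6 → J3 → J2 → J1


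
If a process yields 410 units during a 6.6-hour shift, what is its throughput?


Throughput = units / time
= 410 / 6.6
= 62.1 units/hour


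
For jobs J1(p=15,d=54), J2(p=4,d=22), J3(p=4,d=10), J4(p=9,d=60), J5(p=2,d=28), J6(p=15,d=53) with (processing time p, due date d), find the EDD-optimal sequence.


EDD: sort by earliest due date
  J3: d=10, p=4
  J2: d=22, p=4
  J5: d=28, p=2
  J6: d=53, p=15
  J1: d=54, p=15
  J4: d=60, p=9
Order: J3 → J2 → J5 → J6 → J1 → J4


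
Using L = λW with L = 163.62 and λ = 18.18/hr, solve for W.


Little's law: L = λW → W = L / λ
= 163.62 / 18.18
= 9.00 hours


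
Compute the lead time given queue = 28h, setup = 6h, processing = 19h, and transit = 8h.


Lead time = queue + setup + processing + transit
= 28 + 6 + 19 + 8
= 61 hours


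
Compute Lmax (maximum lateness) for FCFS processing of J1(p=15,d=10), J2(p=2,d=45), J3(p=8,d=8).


Lateness per job (L = C - d):
  J1: C=15, d=10, L=5
  J2: C=17, d=45, L=-28
  J3: C=25, d=8, L=17
Lmax = max(5, -28, 17)
= 17


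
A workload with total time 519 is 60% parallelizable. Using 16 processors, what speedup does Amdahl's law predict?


Amdahl's law: T_p = T × ((1-p) + p/N)
= 519 × ((1-0.6) + 0.6/16)
= 519 × (0.40 + 0.0375)
= 519 × 0.4375
= 227.06
Speedup = 519/227.06
= 2.29×


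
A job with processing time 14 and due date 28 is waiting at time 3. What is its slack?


Slack = due - current_time - processing
= 28 - 3 - 14
= 11


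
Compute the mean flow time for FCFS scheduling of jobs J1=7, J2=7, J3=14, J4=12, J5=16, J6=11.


Completion times:
  J1: completes at 7
  J2: completes at 14
  J3: completes at 28
  J4: completes at 40
  J5: completes at 56
  J6: completes at 67
Sum = 212
Average = 212/6
= 35.33


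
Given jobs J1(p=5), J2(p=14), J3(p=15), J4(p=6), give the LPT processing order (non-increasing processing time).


LPT: sort by longest processing time first
  J3: p=15
  J2: p=14
  J4: p=6
  J1: p=5
Order: J3 → J2 → J4 → J1


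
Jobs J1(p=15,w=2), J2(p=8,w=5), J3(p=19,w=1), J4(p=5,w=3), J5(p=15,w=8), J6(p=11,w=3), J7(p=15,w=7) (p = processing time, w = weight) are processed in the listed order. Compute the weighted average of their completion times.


Completion times:
  J1: C=15, w×C=2×15=30
  J2: C=23, w×C=5×23=115
  J3: C=42, w×C=1×42=42
  J4: C=47, w×C=3×47=141
  J5: C=62, w×C=8×62=496
  J6: C=73, w×C=3×73=219
  J7: C=88, w×C=7×88=616
Sum w×C = 1659
Sum w = 29
Weighted avg = 1659/29
= 57.21


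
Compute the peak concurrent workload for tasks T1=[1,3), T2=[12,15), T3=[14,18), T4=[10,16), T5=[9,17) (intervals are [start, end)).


Check each time point for overlaps:
  t=14: 4 tasks active (T2, T3, T4, T5)
Max concurrent = 4


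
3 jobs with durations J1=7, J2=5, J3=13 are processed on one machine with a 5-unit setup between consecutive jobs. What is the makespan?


Makespan = Σ processing + (n-1) × setup
= (7 + 5 + 13) + (3-1)×5
= 25 + 10
= 35 time units


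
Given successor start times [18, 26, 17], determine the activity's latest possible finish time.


LF = min of all successor start times
Successors start at: [18, 26, 17]
LF = min(18, 26, 17)
= 17


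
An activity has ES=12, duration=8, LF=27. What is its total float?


EF = ES + duration = 12 + 8 = 20
LS = LF - duration = 27 - 8 = 19
Total Float = LF - EF = 27 - 20
(or LS - ES = 19 - 12)
= 7


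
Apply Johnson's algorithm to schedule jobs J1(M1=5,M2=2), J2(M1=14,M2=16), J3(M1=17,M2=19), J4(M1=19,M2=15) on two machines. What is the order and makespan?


Johnson's rule:
Group 1 (M1≤M2, sort by M1): ['J2', 'J3']
Group 2 (M1>M2, sort desc M2): ['J4', 'J1']
Sequence: J2 → J3 → J4 → J1
Makespan calculation:
  J2: M1 done=14, M2 done=30
  J3: M1 done=31, M2 done=50
  J4: M1 done=50, M2 done=65
  J1: M1 done=55, M2 done=67
= Sequence: J2 → J3 → J4 → J1, Makespan: 67


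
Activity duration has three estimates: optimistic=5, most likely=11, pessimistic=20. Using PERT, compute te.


te = (o + 4m + p) / 6
= (5 + 4×11 + 20) / 6
= (5 + 44 + 20) / 6
= 69 / 6
= 11.50


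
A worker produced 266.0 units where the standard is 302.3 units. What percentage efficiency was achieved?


Efficiency = (actual / standard) × 100
= (266.0 / 302.3) × 100
= 88.0%


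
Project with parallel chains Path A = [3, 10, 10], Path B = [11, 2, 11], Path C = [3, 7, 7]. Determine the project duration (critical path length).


Path A: 3 + 10 + 10 = 23
Path B: 11 + 2 + 11 = 24
Path C: 3 + 7 + 7 = 17
Critical path = longest = max(23, 24, 17)
= 24 (Path B)


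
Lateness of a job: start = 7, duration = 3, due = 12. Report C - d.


Completion = 7 + 3 = 10
Lateness = C - d = 10 - 12
= -2


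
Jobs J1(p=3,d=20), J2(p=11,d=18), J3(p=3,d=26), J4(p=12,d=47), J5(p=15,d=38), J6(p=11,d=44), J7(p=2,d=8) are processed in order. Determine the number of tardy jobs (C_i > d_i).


Completion vs due date:
  J1: C=3, d=20 → on time
  J2: C=14, d=18 → on time
  J3: C=17, d=26 → on time
  J4: C=29, d=47 → on time
  J5: C=44, d=38 → TARDY
  J6: C=55, d=44 → TARDY
  J7: C=57, d=8 → TARDY
Tardy jobs: J5, J6, J7
Count = 3


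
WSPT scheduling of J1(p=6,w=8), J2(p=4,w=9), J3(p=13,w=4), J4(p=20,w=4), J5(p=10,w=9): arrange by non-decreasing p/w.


WSPT (Smith's rule): sort by p/w ascending
  J2: p/w = 4/9 = 0.444
  J1: p/w = 6/8 = 0.750
  J5: p/w = 10/9 = 1.111
  J3: p/w = 13/4 = 3.250
  J4: p/w = 20/4 = 5.000
Order: J2 → J1 → J5 → J3 → J4


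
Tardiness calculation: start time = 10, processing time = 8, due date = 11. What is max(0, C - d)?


Completion = start + processing = 10 + 8 = 18
Tardiness = max(0, C - d) = max(0, 18 - 11)
= max(0, 7)
= 7


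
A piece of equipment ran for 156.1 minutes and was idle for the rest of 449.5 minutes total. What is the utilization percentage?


Utilization = busy / total × 100
= 156.1 / 449.5 × 100
= 34.7%


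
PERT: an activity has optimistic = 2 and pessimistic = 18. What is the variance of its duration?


σ² = ((p - o) / 6)² = (p - o)² / 36
= (18 - 2)² / 36
= 16² / 36
= 256 / 36
= 7.1111


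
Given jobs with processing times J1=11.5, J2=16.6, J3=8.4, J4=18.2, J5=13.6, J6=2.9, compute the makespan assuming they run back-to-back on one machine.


Sequential makespan: sum all processing times
= 11.5 + 16.6 + 8.4 + 18.2 + 13.6 + 2.9
= 71.2 time units


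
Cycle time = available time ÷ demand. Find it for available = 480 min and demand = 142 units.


Cycle time = available time / demand
= 480 / 142
= 3.38 min/unit


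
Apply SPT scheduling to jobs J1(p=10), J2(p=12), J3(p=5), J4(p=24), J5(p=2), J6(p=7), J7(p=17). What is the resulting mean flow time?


SPT order: J5 → J3 → J6 → J1 → J2 → J7 → J4
Completion times:
  J5: C=2
  J3: C=7
  J6: C=14
  J1: C=24
  J2: C=36
  J7: C=53
  J4: C=77
Sum = 213, n = 7
Mean flow = 213/7
= 30.43
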